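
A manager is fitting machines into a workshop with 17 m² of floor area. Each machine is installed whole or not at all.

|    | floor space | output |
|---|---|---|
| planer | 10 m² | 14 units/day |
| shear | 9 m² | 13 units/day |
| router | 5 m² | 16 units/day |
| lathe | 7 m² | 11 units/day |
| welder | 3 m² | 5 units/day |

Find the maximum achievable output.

34

Take shear, router, and welder: floor space 9 + 5 + 3 = 17 ≤ 17, output 13 + 16 + 5 = 34.
No other feasible combination does better.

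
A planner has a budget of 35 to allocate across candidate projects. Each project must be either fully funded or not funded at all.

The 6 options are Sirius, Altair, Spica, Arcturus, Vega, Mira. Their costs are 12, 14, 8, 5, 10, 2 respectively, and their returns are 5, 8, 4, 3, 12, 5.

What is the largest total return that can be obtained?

29

Sirius + Spica + Vega + Mira: cost 12 + 8 + 10 + 2 = 32 ≤ 35, return 5 + 4 + 12 + 5 = 26.
Altair + Arcturus + Vega + Mira: cost 14 + 5 + 10 + 2 = 31 ≤ 35, return 8 + 3 + 12 + 5 = 28.
Altair + Spica + Vega + Mira: cost 14 + 8 + 10 + 2 = 34 ≤ 35, return 8 + 4 + 12 + 5 = 29.
Best is Altair, Spica, Vega, and Mira with total return 29.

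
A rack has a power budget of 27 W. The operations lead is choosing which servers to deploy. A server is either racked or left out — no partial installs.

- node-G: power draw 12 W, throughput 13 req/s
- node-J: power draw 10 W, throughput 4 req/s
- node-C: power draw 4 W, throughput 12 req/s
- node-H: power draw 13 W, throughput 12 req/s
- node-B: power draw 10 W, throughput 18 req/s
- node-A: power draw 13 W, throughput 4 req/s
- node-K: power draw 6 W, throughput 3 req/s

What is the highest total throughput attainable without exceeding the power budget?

This is a 0-1 knapsack instance.
Take node-G, node-C, and node-B: power draw 12 + 4 + 10 = 26 ≤ 27, throughput 13 + 12 + 18 = 43.
No other feasible combination does better.

43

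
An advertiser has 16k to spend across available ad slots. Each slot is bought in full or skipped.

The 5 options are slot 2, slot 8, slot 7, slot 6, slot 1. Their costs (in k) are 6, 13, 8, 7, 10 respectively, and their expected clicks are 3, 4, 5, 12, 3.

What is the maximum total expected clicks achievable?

17

Allowing fractional choices, the relaxed optimum would be about 17.5, but ad slots are indivisible.
slot 2 + slot 6: cost 6 + 7 = 13 ≤ 16, expected clicks 3 + 12 = 15.
slot 7 + slot 6: cost 8 + 7 = 15 ≤ 16, expected clicks 5 + 12 = 17.
slot 6: cost 7 ≤ 16, expected clicks 12.
Best is slot 7 and slot 6 with total expected clicks 17.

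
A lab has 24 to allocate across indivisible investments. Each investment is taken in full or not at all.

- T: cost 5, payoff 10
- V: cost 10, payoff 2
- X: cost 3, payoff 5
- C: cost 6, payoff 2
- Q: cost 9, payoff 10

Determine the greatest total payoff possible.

27

Take T, X, C, and Q: cost 5 + 3 + 6 + 9 = 23 ≤ 24, payoff 10 + 5 + 2 + 10 = 27.
No other feasible combination does better.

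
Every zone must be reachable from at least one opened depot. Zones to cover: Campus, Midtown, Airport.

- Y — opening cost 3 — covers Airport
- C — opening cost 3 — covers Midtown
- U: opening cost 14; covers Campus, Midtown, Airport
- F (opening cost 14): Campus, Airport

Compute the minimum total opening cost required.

This is an integer covering problem.
The greedy cost-per-new-zone heuristic would pick Y, C, and U for 20, but a cheaper cover exists.
U alone covers Campus, Midtown, Airport — every zone.
Total opening cost: 14.
No cover costs less than 14.

14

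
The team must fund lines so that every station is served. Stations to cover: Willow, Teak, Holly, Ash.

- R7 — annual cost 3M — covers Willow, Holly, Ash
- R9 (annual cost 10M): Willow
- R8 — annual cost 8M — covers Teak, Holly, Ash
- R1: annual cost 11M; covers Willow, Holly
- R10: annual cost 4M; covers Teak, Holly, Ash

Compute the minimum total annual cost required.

7

Choose R7 and R10: together they cover Willow, Teak, Holly, Ash — every station.
Total annual cost: 3 + 4 = 7.
No cover costs less than 7.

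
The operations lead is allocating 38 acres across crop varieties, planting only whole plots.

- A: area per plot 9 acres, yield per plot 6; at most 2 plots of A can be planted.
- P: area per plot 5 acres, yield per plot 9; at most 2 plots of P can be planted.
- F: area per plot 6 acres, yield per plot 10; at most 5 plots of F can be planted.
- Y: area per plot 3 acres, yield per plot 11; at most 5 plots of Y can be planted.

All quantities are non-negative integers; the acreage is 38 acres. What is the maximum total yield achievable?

This is a bounded integer knapsack.
Y has the best ratio (11/3); taking only Y gives at most 5×11 = 55 (stopped by the supply cap of 5).
Mixing does better — 1×P, 3×F, and 5×Y: area 38 ≤ 38, yield 1·9 + 3·10 + 5·11 = 94.

94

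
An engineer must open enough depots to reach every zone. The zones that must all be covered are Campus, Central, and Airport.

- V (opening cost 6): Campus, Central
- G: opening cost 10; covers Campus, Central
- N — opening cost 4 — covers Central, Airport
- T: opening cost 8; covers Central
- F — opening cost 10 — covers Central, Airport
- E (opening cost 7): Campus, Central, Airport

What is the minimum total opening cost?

The greedy cost-per-new-zone heuristic would pick N and V for 10, but a cheaper cover exists.
E alone covers Campus, Central, Airport — every zone.
Total opening cost: 7.
No cover costs less than 7.

7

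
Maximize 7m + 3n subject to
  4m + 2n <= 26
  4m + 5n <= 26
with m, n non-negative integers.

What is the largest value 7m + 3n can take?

42

Relaxing integrality, the LP optimum is 45.50 at (m,n) = (6.5, 0), which is not an integer point.
(m,n)=(6,0): 4·6+2·0=24≤26, 4·6+5·0=24≤26, objective 42.
(m,n)=(5,1): 4·5+2·1=22≤26, 4·5+5·1=25≤26, objective 38.
(m,n)=(5,0): 4·5+2·0=20≤26, 4·5+5·0=20≤26, objective 35.
The best lattice point is (6,0), giving 42.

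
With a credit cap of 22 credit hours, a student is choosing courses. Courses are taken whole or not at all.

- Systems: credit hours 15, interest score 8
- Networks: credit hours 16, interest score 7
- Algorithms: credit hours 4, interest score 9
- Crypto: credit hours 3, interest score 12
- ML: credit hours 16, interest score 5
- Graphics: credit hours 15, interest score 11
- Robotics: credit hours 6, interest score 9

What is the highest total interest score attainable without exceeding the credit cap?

32

This is an integer program with binary decision variables.
Take Algorithms, Crypto, and Graphics: credit hours 4 + 3 + 15 = 22 ≤ 22, interest score 9 + 12 + 11 = 32.
No other feasible combination does better.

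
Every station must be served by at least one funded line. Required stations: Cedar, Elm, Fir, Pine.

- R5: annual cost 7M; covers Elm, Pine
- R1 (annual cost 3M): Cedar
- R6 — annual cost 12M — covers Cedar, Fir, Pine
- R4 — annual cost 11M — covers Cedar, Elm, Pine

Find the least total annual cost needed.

19

Choose R5 and R6: together they cover Cedar, Elm, Fir, Pine — every station.
Total annual cost: 7 + 12 = 19.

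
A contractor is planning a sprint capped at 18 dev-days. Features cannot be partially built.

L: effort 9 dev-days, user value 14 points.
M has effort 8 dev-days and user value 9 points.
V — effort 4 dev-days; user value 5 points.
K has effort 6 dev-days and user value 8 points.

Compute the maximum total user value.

Take L and M: effort 9 + 8 = 17 ≤ 18, user value 14 + 9 = 23.
No other feasible combination does better.

23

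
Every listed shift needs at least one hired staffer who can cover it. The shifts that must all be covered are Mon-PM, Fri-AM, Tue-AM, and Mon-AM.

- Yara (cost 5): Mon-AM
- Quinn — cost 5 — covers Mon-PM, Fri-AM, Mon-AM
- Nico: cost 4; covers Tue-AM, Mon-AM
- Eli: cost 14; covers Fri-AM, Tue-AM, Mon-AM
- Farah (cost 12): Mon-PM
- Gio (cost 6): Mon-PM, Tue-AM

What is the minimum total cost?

9

This is a weighted set-cover instance.
Choose Quinn and Nico: together they cover Mon-PM, Fri-AM, Tue-AM, Mon-AM — every shift.
Total cost: 5 + 4 = 9.
No cover costs less than 9.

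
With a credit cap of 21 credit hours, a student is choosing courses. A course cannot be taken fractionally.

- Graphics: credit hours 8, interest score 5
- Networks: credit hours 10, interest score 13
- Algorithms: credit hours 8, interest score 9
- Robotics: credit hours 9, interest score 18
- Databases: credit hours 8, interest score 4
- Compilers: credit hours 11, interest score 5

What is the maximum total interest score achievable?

31

Allowing fractional choices, the relaxed optimum would be about 33.2, but courses are indivisible.
Networks + Robotics: credit hours 10 + 9 = 19 ≤ 21, interest score 13 + 18 = 31.
Graphics + Robotics: credit hours 8 + 9 = 17 ≤ 21, interest score 5 + 18 = 23.
Algorithms + Robotics: credit hours 8 + 9 = 17 ≤ 21, interest score 9 + 18 = 27.
Best is Networks and Robotics with total interest score 31.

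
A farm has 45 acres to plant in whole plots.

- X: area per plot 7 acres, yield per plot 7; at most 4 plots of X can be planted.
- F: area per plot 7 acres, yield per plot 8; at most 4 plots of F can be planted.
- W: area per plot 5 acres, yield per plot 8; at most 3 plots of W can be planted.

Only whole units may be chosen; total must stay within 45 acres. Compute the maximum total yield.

56

4×F and 3×W: area 43 ≤ 45, yield 4·8 + 3·8 = 56.
1×X, 3×F, and 3×W: area 43 ≤ 45, yield 1·7 + 3·8 + 3·8 = 55.
Best is 56.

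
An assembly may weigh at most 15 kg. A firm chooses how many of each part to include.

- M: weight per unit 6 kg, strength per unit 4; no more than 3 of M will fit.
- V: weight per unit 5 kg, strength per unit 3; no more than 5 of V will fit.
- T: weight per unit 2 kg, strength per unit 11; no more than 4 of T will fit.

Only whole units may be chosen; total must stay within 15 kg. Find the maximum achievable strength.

48

Take 1×M and 4×T: weight 14 ≤ 15, strength 1·4 + 4·11 = 48.
T has the best ratio (11/2) and is taken to its limit of 4; remaining capacity is filled optimally with the others.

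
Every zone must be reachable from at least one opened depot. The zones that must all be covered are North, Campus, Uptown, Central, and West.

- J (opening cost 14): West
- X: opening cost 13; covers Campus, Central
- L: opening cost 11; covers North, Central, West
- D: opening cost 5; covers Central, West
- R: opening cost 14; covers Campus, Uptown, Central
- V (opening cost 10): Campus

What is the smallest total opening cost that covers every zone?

This is a weighted set-cover instance.
Choose L and R: together they cover North, Campus, Uptown, Central, West — every zone.
Total opening cost: 11 + 14 = 25.

25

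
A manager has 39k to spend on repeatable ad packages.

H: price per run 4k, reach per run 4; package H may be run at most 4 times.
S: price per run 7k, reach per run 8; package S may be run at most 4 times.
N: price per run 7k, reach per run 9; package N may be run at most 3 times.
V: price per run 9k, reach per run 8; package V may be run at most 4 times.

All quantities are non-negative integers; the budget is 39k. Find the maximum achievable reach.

1×H, 2×S, and 3×N: price 39 ≤ 39, reach 1·4 + 2·8 + 3·9 = 47.
1×H, 3×S, and 2×N: price 39 ≤ 39, reach 1·4 + 3·8 + 2·9 = 46.
Best is 47.

47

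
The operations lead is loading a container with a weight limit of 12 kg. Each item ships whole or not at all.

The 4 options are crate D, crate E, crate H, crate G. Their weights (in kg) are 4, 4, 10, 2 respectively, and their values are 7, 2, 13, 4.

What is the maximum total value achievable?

17

Allowing fractional choices, the relaxed optimum would be about 18.8, but items are indivisible.
crate H + crate G: weight 10 + 2 = 12 ≤ 12, value 13 + 4 = 17.
crate H: weight 10 ≤ 12, value 13.
Best is crate H and crate G with total value 17.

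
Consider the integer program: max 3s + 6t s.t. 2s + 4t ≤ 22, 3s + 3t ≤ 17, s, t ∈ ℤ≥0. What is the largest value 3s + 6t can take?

30

Relaxing integrality, the LP optimum is 33.00 at (s,t) = (0, 5.5), which is not an integer point.
(s,t)=(0,5): 2·0+4·5=20≤22, 3·0+3·5=15≤17, objective 30.
(s,t)=(1,4): 2·1+4·4=18≤22, 3·1+3·4=15≤17, objective 27.
The best lattice point is (0,5), giving 30.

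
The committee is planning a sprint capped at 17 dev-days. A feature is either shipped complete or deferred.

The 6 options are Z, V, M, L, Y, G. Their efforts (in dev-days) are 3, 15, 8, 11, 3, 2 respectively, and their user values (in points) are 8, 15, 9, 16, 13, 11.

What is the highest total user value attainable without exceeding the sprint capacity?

41

L + Y + G: effort 11 + 3 + 2 = 16 ≤ 17, user value 16 + 13 + 11 = 40.
Z + M + Y + G: effort 3 + 8 + 3 + 2 = 16 ≤ 17, user value 8 + 9 + 13 + 11 = 41.
Best is Z, M, Y, and G with total user value 41.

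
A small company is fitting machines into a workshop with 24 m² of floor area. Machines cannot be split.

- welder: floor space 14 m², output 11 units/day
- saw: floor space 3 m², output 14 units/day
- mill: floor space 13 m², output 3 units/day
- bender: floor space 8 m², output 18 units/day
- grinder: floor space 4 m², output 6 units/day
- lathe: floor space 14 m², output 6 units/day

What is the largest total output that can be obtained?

Allowing fractional choices, the relaxed optimum would be about 45.1, but machines are indivisible.
saw + bender + grinder: floor space 3 + 8 + 4 = 15 ≤ 24, output 14 + 18 + 6 = 38.
saw + mill + bender: floor space 3 + 13 + 8 = 24 ≤ 24, output 14 + 3 + 18 = 35.
Best is saw, bender, and grinder with total output 38.

38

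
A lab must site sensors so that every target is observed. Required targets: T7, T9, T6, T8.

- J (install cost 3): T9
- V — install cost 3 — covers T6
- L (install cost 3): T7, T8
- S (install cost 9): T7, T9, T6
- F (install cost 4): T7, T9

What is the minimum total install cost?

9

Choose J, V, and L: together they cover T7, T9, T6, T8 — every target.
Total install cost: 3 + 3 + 3 = 9.
No cover costs less than 9.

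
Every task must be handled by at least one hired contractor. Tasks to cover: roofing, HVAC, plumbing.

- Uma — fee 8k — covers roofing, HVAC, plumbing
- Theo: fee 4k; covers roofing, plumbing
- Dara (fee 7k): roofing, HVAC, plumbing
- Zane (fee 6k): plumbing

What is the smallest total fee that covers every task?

The greedy cost-per-new-task heuristic would pick Theo and Dara for 11, but a cheaper cover exists.
Dara alone covers roofing, HVAC, plumbing — every task.
Total fee: 7.
No cover costs less than 7.

7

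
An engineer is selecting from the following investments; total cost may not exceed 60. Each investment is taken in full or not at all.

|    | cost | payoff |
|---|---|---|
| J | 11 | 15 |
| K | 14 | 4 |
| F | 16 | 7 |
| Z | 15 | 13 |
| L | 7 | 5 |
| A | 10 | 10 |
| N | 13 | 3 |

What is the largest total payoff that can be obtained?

50

This is a 0-1 knapsack instance.
Allowing fractional choices, the relaxed optimum would be about 50.3, but investments are indivisible.
J + K + Z + L + A: cost 11 + 14 + 15 + 7 + 10 = 57 ≤ 60, payoff 15 + 4 + 13 + 5 + 10 = 47.
J + F + Z + L + A: cost 11 + 16 + 15 + 7 + 10 = 59 ≤ 60, payoff 15 + 7 + 13 + 5 + 10 = 50.
J + Z + L + A + N: cost 11 + 15 + 7 + 10 + 13 = 56 ≤ 60, payoff 15 + 13 + 5 + 10 + 3 = 46.
Best is J, F, Z, L, and A with total payoff 50.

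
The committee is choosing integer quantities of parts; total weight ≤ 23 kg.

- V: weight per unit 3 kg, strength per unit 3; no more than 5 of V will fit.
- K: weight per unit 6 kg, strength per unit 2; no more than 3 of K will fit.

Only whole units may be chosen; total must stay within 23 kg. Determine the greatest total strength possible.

17

This is a bounded integer knapsack.
Take 5×V and 1×K: weight 21 ≤ 23, strength 5·3 + 1·2 = 17.
V has the best ratio (3/3) and is taken to its limit of 5; remaining capacity is filled optimally with the others.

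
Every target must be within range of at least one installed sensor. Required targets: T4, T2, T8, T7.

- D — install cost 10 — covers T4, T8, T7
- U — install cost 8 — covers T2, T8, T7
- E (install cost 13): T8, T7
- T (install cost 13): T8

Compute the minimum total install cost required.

18

This is an integer covering problem.
Choose D and U: together they cover T4, T2, T8, T7 — every target.
Total install cost: 10 + 8 = 18.
No cover costs less than 18.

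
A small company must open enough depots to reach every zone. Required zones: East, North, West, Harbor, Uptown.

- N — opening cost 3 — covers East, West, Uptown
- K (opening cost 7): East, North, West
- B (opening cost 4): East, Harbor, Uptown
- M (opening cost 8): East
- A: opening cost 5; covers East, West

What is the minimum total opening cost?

11

This is a weighted set-cover instance.
The greedy cost-per-new-zone heuristic would pick N, B, and K for 14, but a cheaper cover exists.
Choose K and B: together they cover East, North, West, Harbor, Uptown — every zone.
Total opening cost: 7 + 4 = 11.
No cover costs less than 11.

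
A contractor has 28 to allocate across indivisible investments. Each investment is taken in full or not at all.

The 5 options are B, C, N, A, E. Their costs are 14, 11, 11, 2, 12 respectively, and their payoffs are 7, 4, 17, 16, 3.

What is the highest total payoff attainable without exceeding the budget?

40

Allowing fractional choices, the relaxed optimum would be about 40.4, but investments are indivisible.
B + N + A: cost 14 + 11 + 2 = 27 ≤ 28, payoff 7 + 17 + 16 = 40.
C + N + A: cost 11 + 11 + 2 = 24 ≤ 28, payoff 4 + 17 + 16 = 37.
N + A + E: cost 11 + 2 + 12 = 25 ≤ 28, payoff 17 + 16 + 3 = 36.
Best is B, N, and A with total payoff 40.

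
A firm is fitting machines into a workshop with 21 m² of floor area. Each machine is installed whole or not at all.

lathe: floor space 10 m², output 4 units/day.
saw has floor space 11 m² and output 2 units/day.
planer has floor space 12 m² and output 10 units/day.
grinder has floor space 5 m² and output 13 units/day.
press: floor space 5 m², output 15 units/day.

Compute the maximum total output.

lathe + grinder + press: floor space 10 + 5 + 5 = 20 ≤ 21, output 4 + 13 + 15 = 32.
saw + grinder + press: floor space 11 + 5 + 5 = 21 ≤ 21, output 2 + 13 + 15 = 30.
Best is lathe, grinder, and press with total output 32.

32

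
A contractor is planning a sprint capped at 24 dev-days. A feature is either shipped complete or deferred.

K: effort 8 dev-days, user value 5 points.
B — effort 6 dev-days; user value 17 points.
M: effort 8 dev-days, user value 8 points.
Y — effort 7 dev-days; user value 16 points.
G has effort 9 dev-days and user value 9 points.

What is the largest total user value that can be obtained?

Take B, Y, and G: effort 6 + 7 + 9 = 22 ≤ 24, user value 17 + 16 + 9 = 42.
No other feasible combination does better.

42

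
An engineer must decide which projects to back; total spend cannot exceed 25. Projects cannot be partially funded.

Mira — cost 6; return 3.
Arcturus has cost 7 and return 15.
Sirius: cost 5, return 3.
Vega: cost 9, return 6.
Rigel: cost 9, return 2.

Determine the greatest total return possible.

24

Take Arcturus, Sirius, and Vega: cost 7 + 5 + 9 = 21 ≤ 25, return 15 + 3 + 6 = 24.
No feasible combination exceeds this.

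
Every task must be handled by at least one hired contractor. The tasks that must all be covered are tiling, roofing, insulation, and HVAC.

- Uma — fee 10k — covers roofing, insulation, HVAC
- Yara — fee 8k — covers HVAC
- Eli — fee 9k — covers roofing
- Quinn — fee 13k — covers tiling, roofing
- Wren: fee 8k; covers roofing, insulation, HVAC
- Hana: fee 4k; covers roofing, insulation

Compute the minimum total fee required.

21

Choose Quinn and Wren: together they cover tiling, roofing, insulation, HVAC — every task.
Total fee: 13 + 8 = 21.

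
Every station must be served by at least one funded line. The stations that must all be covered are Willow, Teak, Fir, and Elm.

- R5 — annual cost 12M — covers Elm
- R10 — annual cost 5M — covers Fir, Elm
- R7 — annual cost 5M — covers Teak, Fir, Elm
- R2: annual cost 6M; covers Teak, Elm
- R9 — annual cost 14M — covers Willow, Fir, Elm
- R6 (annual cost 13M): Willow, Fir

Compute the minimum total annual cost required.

18

Choose R7 and R6: together they cover Willow, Teak, Fir, Elm — every station.
Total annual cost: 5 + 13 = 18.
No cover costs less than 18.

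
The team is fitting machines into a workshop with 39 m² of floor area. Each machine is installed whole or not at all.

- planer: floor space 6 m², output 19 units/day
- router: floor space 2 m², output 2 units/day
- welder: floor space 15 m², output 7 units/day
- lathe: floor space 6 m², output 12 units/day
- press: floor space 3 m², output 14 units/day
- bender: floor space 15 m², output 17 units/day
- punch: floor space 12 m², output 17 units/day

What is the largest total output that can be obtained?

69

Allowing fractional choices, the relaxed optimum would be about 75.6, but machines are indivisible.
planer + lathe + bender + punch: floor space 6 + 6 + 15 + 12 = 39 ≤ 39, output 19 + 12 + 17 + 17 = 65.
planer + press + bender + punch: floor space 6 + 3 + 15 + 12 = 36 ≤ 39, output 19 + 14 + 17 + 17 = 67.
planer + router + press + bender + punch: floor space 6 + 2 + 3 + 15 + 12 = 38 ≤ 39, output 19 + 2 + 14 + 17 + 17 = 69.
Best is planer, router, press, bender, and punch with total output 69.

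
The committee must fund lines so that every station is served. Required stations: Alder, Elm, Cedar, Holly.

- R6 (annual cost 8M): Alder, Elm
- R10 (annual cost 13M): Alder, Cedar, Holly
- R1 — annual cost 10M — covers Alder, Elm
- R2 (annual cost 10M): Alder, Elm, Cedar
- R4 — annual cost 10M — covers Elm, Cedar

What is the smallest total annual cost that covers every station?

21

The greedy cost-per-new-station heuristic would pick R2 and R10 for 23, but a cheaper cover exists.
Choose R6 and R10: together they cover Alder, Elm, Cedar, Holly — every station.
Total annual cost: 8 + 13 = 21.
No cover costs less than 21.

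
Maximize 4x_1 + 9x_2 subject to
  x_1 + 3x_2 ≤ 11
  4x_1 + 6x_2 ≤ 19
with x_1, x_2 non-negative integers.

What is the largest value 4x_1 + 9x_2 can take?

27

Relaxing integrality, the LP optimum is 28.50 at (x_1,x_2) = (0, 3.17), which is not an integer point.
(x_1,x_2)=(0,3): 1·0+3·3=9≤11, 4·0+6·3=18≤19, objective 27.
(x_1,x_2)=(1,2): 1·1+3·2=7≤11, 4·1+6·2=16≤19, objective 22.
Maximum is 27 at (x_1,x_2)=(0,3).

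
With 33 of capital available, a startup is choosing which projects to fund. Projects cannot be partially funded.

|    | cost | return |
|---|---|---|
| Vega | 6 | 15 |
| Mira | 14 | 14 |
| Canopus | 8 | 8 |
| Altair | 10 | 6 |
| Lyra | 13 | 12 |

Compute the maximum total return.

41

This is an integer program with binary decision variables.
Allowing fractional choices, the relaxed optimum would be about 41.6, but projects are indivisible.
Vega + Mira + Lyra: cost 6 + 14 + 13 = 33 ≤ 33, return 15 + 14 + 12 = 41.
Vega + Canopus + Lyra: cost 6 + 8 + 13 = 27 ≤ 33, return 15 + 8 + 12 = 35.
Vega + Mira + Canopus: cost 6 + 14 + 8 = 28 ≤ 33, return 15 + 14 + 8 = 37.
Best is Vega, Mira, and Lyra with total return 41.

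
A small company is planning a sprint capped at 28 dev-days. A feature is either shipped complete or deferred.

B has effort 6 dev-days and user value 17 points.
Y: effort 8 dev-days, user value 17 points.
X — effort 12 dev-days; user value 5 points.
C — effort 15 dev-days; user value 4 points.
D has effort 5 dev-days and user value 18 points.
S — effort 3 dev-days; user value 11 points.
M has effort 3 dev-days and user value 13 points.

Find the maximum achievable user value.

76

B + Y + D + S: effort 6 + 8 + 5 + 3 = 22 ≤ 28, user value 17 + 17 + 18 + 11 = 63.
B + Y + D + S + M: effort 6 + 8 + 5 + 3 + 3 = 25 ≤ 28, user value 17 + 17 + 18 + 11 + 13 = 76.
B + Y + D + M: effort 6 + 8 + 5 + 3 = 22 ≤ 28, user value 17 + 17 + 18 + 13 = 65.
Best is B, Y, D, S, and M with total user value 76.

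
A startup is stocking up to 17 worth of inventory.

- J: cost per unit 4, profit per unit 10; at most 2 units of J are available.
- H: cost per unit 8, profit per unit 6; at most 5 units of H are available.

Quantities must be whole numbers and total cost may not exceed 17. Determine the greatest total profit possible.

26

2×J: cost 8 ≤ 17, profit 2·10 = 20.
2×J and 1×H: cost 16 ≤ 17, profit 2·10 + 1·6 = 26.
Best is 26.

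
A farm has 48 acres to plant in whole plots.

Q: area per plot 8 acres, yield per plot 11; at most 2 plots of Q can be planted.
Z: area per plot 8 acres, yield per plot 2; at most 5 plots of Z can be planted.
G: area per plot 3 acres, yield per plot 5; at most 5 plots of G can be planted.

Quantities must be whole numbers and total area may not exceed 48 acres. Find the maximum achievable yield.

51

This is a bounded integer knapsack.
G has the best ratio (5/3); taking only G gives at most 5×5 = 25 (stopped by the supply cap of 5).
Mixing does better — 2×Q, 2×Z, and 5×G: area 47 ≤ 48, yield 2·11 + 2·2 + 5·5 = 51.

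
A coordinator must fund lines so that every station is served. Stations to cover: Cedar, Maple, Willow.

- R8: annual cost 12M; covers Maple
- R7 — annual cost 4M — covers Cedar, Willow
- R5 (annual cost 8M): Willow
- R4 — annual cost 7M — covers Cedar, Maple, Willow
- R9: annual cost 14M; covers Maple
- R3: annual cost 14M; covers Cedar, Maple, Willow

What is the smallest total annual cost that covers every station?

The greedy cost-per-new-station heuristic would pick R7 and R4 for 11, but a cheaper cover exists.
R4 alone covers Cedar, Maple, Willow — every station.
Total annual cost: 7.
No cover costs less than 7.

7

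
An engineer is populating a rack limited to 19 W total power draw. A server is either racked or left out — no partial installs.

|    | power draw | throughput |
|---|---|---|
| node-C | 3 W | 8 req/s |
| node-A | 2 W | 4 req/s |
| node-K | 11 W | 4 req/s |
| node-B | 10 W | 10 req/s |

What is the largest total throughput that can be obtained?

22

Allowing fractional choices, the relaxed optimum would be about 23.5, but servers are indivisible.
node-C + node-A + node-B: power draw 3 + 2 + 10 = 15 ≤ 19, throughput 8 + 4 + 10 = 22.
node-C + node-B: power draw 3 + 10 = 13 ≤ 19, throughput 8 + 10 = 18.
node-C + node-A + node-K: power draw 3 + 2 + 11 = 16 ≤ 19, throughput 8 + 4 + 4 = 16.
Best is node-C, node-A, and node-B with total throughput 22.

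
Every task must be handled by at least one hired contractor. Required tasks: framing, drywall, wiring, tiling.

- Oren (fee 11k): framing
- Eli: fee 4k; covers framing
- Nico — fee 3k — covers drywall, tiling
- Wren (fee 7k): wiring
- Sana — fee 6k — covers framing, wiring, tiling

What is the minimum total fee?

9

This is a weighted set-cover instance.
Choose Nico and Sana: together they cover framing, drywall, wiring, tiling — every task.
Total fee: 3 + 6 = 9.
No cover costs less than 9.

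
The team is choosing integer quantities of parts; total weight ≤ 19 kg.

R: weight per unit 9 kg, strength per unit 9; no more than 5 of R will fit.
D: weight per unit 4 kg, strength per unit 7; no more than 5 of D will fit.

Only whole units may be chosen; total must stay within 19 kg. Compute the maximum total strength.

28

Take 4×D: weight 16 ≤ 19, strength 4·7 = 28.
No other integer combination yields more.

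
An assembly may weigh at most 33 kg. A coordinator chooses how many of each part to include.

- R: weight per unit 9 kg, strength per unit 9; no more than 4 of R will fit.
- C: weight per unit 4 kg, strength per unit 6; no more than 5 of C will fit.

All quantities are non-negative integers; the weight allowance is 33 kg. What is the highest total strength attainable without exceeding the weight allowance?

39

Take 1×R and 5×C: weight 29 ≤ 33, strength 1·9 + 5·6 = 39.
C has the best ratio (6/4) and is taken to its limit of 5; remaining capacity is filled optimally with the others.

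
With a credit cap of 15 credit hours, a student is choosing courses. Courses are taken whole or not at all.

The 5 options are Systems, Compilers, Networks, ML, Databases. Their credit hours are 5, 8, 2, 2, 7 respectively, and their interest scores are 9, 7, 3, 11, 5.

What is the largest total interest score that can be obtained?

27

Allowing fractional choices, the relaxed optimum would be about 28.2, but courses are indivisible.
Systems + ML + Databases: credit hours 5 + 2 + 7 = 14 ≤ 15, interest score 9 + 11 + 5 = 25.
Systems + Networks + ML: credit hours 5 + 2 + 2 = 9 ≤ 15, interest score 9 + 3 + 11 = 23.
Systems + Compilers + ML: credit hours 5 + 8 + 2 = 15 ≤ 15, interest score 9 + 7 + 11 = 27.
Best is Systems, Compilers, and ML with total interest score 27.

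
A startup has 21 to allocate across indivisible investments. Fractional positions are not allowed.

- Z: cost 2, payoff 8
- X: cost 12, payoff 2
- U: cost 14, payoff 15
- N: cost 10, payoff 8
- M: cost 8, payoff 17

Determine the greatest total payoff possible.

Allowing fractional choices, the relaxed optimum would be about 36.8, but investments are indivisible.
N + M: cost 10 + 8 = 18 ≤ 21, payoff 8 + 17 = 25.
Z + N + M: cost 2 + 10 + 8 = 20 ≤ 21, payoff 8 + 8 + 17 = 33.
Z + M: cost 2 + 8 = 10 ≤ 21, payoff 8 + 17 = 25.
Best is Z, N, and M with total payoff 33.

33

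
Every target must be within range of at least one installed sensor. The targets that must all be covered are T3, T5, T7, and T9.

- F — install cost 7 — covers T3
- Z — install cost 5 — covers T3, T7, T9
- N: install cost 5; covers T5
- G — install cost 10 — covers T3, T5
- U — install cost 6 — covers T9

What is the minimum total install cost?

10

Choose Z and N: together they cover T3, T5, T7, T9 — every target.
Total install cost: 5 + 5 = 10.
No cover costs less than 10.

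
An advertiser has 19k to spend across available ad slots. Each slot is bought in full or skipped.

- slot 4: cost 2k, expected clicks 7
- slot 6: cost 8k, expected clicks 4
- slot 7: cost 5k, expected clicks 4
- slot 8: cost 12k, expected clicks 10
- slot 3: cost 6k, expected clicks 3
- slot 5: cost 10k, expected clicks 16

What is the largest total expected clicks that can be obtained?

Take slot 4, slot 7, and slot 5: cost 2 + 5 + 10 = 17 ≤ 19, expected clicks 7 + 4 + 16 = 27.
No other feasible combination does better.

27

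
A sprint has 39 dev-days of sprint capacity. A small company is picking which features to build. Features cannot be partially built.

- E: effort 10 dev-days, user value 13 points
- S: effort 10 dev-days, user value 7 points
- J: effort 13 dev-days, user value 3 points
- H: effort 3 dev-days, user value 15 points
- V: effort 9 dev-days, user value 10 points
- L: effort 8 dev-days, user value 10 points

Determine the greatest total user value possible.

E + S + H + V: effort 10 + 10 + 3 + 9 = 32 ≤ 39, user value 13 + 7 + 15 + 10 = 45.
E + H + V + L: effort 10 + 3 + 9 + 8 = 30 ≤ 39, user value 13 + 15 + 10 + 10 = 48.
E + S + H + L: effort 10 + 10 + 3 + 8 = 31 ≤ 39, user value 13 + 7 + 15 + 10 = 45.
Best is E, H, V, and L with total user value 48.

48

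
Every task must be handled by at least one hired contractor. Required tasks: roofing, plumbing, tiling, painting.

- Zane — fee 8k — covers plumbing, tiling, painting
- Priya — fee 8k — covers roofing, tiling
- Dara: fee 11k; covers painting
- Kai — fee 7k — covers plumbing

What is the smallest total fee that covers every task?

16

Choose Zane and Priya: together they cover roofing, plumbing, tiling, painting — every task.
Total fee: 8 + 8 = 16.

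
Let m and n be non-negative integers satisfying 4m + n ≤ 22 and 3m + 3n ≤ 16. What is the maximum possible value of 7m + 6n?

Relaxing integrality, the LP optimum is 37.33 at (m,n) = (5.33, 0), which is not an integer point.
(m,n)=(5,0): 4·5+1·0=20≤22, 3·5+3·0=15≤16, objective 35.
(m,n)=(4,1): 4·4+1·1=17≤22, 3·4+3·1=15≤16, objective 34.
(m,n)=(4,0): 4·4+1·0=16≤22, 3·4+3·0=12≤16, objective 28.
Maximum is 35 at (m,n)=(5,0).

35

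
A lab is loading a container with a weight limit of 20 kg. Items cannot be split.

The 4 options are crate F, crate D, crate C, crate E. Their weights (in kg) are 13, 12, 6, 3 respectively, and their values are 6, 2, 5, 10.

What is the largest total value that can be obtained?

16

This is an integer program with binary decision variables.
Take crate F and crate E: weight 13 + 3 = 16 ≤ 20, value 6 + 10 = 16.
No other feasible combination does better.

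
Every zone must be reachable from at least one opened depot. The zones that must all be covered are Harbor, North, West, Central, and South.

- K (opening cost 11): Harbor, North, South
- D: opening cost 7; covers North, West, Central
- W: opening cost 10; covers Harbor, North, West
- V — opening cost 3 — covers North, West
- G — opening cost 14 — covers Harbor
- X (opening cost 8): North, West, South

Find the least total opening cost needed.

This is a weighted set-cover instance.
Choose K and D: together they cover Harbor, North, West, Central, South — every zone.
Total opening cost: 11 + 7 = 18.

18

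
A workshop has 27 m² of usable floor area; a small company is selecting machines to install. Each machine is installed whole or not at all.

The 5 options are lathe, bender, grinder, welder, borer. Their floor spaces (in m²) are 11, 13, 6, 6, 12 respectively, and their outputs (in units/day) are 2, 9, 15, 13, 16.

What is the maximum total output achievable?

44

Allowing fractional choices, the relaxed optimum would be about 46.1, but machines are indivisible.
grinder + welder + borer: floor space 6 + 6 + 12 = 24 ≤ 27, output 15 + 13 + 16 = 44.
grinder + borer: floor space 6 + 12 = 18 ≤ 27, output 15 + 16 = 31.
bender + grinder + welder: floor space 13 + 6 + 6 = 25 ≤ 27, output 9 + 15 + 13 = 37.
Best is grinder, welder, and borer with total output 44.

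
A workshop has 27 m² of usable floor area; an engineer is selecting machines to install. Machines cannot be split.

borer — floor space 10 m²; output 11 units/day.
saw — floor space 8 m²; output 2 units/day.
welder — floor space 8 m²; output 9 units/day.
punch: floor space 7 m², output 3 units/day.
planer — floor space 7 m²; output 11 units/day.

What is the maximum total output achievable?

This is a 0-1 knapsack instance.
Take borer, welder, and planer: floor space 10 + 8 + 7 = 25 ≤ 27, output 11 + 9 + 11 = 31.
No other feasible combination does better.

31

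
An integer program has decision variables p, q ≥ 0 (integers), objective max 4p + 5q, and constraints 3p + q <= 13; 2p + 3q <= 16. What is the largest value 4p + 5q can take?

(p,q)=(2,4) is feasible, giving 28.
(p,q)=(3,3) is feasible, giving 27.
(p,q)=(1,4) is feasible, giving 24.
The best lattice point is (2,4), giving 28.

28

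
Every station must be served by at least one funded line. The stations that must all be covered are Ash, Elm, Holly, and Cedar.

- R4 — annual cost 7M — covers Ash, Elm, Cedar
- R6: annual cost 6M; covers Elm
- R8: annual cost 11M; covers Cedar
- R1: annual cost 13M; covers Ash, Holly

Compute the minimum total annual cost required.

20

Choose R4 and R1: together they cover Ash, Elm, Holly, Cedar — every station.
Total annual cost: 7 + 13 = 20.
No cover costs less than 20.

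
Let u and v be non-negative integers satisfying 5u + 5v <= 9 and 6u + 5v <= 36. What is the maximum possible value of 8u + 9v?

(u,v)=(0,1): 5·0+5·1=5≤9, 6·0+5·1=5≤36, objective 9.
(u,v)=(1,0): 5·1+5·0=5≤9, 6·1+5·0=6≤36, objective 8.
Maximum is 9 at (u,v)=(0,1).

9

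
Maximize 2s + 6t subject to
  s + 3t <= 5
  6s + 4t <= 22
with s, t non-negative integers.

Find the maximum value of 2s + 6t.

10

(s,t)=(2,1): 1·2+3·1=5≤5, 6·2+4·1=16≤22, objective 10.
(s,t)=(1,1): 1·1+3·1=4≤5, 6·1+4·1=10≤22, objective 8.
(s,t)=(3,0): 1·3+3·0=3≤5, 6·3+4·0=18≤22, objective 6.
No feasible integer point exceeds 10.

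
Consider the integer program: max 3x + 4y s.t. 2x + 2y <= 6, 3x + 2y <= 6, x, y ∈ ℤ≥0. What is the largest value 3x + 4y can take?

12

(x,y)=(0,3) is feasible, giving 12.
(x,y)=(0,2) is feasible, giving 8.
The best lattice point is (0,3), giving 12.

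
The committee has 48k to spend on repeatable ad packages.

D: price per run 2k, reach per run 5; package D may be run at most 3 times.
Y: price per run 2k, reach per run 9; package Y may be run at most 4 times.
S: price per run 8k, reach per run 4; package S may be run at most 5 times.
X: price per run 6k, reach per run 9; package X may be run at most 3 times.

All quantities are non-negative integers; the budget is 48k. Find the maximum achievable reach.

86

3×D, 4×Y, 2×S, and 3×X: price 48 ≤ 48, reach 3·5 + 4·9 + 2·4 + 3·9 = 86.
3×D, 4×Y, 1×S, and 3×X: price 40 ≤ 48, reach 3·5 + 4·9 + 1·4 + 3·9 = 82.
Best is 86.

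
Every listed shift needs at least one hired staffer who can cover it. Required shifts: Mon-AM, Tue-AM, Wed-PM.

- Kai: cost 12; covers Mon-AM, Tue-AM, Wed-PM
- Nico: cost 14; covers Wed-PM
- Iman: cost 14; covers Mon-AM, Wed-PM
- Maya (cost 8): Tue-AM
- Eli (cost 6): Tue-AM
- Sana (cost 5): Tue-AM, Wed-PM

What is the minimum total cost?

12

Kai alone covers Mon-AM, Tue-AM, Wed-PM — every shift.
Total cost: 12.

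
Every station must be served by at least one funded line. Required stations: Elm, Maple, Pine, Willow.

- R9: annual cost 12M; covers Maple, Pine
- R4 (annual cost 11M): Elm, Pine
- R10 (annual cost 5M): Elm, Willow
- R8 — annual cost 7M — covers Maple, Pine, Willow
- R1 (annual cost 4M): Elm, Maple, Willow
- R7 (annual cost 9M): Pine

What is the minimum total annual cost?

Choose R8 and R1: together they cover Elm, Maple, Pine, Willow — every station.
Total annual cost: 7 + 4 = 11.
No cover costs less than 11.

11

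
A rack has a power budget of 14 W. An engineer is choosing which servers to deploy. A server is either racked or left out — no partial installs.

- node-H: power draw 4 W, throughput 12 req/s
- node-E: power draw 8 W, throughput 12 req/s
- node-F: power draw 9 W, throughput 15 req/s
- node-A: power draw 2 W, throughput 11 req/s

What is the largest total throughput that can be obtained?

35

Treat it as a binary knapsack problem.
Take node-H, node-E, and node-A: power draw 4 + 8 + 2 = 14 ≤ 14, throughput 12 + 12 + 11 = 35.
No other feasible combination does better.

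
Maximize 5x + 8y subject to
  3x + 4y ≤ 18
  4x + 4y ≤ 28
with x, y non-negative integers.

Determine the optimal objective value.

The continuous relaxation peaks at (0, 4.5) with value 36.00; rounding to a feasible lattice point costs some objective.
(x,y)=(2,3): 3·2+4·3=18≤18, 4·2+4·3=20≤28, objective 34.
(x,y)=(0,4): 3·0+4·4=16≤18, 4·0+4·4=16≤28, objective 32.
(x,y)=(3,2): 3·3+4·2=17≤18, 4·3+4·2=20≤28, objective 31.
No feasible integer point exceeds 34.

34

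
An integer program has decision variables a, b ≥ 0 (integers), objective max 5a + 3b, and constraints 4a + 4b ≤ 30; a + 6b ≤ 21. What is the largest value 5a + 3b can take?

(a,b)=(7,0) is feasible, giving 35.
(a,b)=(6,1) is feasible, giving 33.
(a,b)=(6,0) is feasible, giving 30.
No feasible integer point exceeds 35.

35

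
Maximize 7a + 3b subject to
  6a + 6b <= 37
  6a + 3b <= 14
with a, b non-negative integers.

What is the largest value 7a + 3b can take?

14

The continuous relaxation peaks at (2.33, 0) with value 16.33; rounding to a feasible lattice point costs some objective.
(a,b)=(2,0): 6·2+6·0=12≤37, 6·2+3·0=12≤14, objective 14.
(a,b)=(1,1): 6·1+6·1=12≤37, 6·1+3·1=9≤14, objective 10.
No feasible integer point exceeds 14.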